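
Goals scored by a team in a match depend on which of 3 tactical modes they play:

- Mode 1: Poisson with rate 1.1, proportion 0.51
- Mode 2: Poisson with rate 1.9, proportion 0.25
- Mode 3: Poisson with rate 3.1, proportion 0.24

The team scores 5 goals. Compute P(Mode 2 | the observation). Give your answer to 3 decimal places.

0.216

Posterior ∝ prior × likelihood, so P(k | x) ∝ π_k f_k(x); normalise over all components.
Evaluate each component's likelihood at the observed value:
  L_1 = e^(−1.1)·1.1^5/5! = 0.00446744
  L_2 = e^(−1.9)·1.9^5/5! = 0.0308622
  L_3 = e^(−3.1)·3.1^5/5! = 0.107477
Weight by the priors:
  π_1·L_1 = 0.51 × 0.00446744 = 0.00227839
  π_2·L_2 = 0.25 × 0.0308622 = 0.00771556
  π_3·L_3 = 0.24 × 0.107477 = 0.0257944
Evidence: 0.00227839 + 0.00771556 + 0.0257944 = 0.0357884
P(Mode 2 | data) ≈ 0.216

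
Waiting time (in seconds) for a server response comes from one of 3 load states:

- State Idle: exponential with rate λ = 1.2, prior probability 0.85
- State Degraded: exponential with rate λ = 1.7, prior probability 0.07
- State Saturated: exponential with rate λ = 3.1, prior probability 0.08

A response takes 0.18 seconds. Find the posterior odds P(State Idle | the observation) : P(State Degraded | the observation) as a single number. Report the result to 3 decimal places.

Only the two components matter; the odds are (π_i f_i(x)) / (π_j f_j(x)).
Exponential densities:
  p_Idle = 0.966882
  p_Degraded = 1.25186
  p_Saturated = 1.77429
Odds = (0.85/0.07) × (0.966882/1.25186) = 12.1429 × 0.772358 ≈ 9.379

9.379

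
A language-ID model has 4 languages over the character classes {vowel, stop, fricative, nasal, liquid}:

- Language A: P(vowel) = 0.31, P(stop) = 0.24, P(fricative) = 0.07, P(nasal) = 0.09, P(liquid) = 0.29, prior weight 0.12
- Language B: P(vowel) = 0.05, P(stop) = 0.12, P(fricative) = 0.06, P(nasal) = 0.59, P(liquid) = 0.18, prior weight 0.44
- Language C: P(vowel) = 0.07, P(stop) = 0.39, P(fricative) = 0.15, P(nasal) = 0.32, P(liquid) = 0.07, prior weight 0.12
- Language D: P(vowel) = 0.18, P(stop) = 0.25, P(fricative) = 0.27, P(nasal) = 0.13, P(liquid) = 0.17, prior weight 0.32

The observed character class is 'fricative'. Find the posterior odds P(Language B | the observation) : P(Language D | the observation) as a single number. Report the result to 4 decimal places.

Only the two components matter; the odds are (w_i f_i(x)) / (w_j f_j(x)).
Evaluate each component's likelihood at the observed value:
  f_A = 0.07
  f_B = 0.06
  f_C = 0.15
  f_D = 0.27
Posterior odds = (w_B·f_B) / (w_D·f_D) = (0.44·0.06) / (0.32·0.27) = 0.0264 / 0.0864 ≈ 0.3056

0.3056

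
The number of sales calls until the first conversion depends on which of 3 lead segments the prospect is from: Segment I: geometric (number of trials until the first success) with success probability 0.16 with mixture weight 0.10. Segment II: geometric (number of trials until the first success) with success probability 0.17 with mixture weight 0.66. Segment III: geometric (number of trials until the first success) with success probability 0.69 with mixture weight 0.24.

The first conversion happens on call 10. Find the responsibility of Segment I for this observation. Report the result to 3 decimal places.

0.137

The responsibility of component k is P(Z=k) f_k(x) divided by Σ_j P(Z=j) f_j(x).
Evaluate each component's likelihood at the observed value:
  p_I = 0.16·(1−0.16)^9 = 0.16·0.208216 = 0.0333145
  p_II = 0.17·(1−0.17)^9 = 0.17·0.18694 = 0.0317798
  p_III = 0.69·(1−0.69)^9 = 0.69·2.64396e-05 = 1.82433e-05
Unnormalised posteriors:
  P(Z=I)·p_I = 0.10 × 0.0333145 = 0.00333145
  P(Z=II)·p_II = 0.66 × 0.0317798 = 0.0209747
  P(Z=III)·p_III = 0.24 × 1.82433e-05 = 4.3784e-06
Normaliser: 0.00333145 + 0.0209747 + 4.3784e-06 = 0.0243105
Responsibility of Segment I: 0.00333145 / 0.0243105 ≈ 0.137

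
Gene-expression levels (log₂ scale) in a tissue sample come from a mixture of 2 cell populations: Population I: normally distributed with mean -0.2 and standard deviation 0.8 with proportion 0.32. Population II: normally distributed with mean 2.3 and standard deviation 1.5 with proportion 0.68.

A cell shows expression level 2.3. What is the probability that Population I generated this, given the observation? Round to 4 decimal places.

By Bayes' theorem, P(k | x) = π_k f_k(x) / Σ_j π_j f_j(x).
Normal densities:
  L_I = 0.00377782
  L_II = 0.265962
Weight by the priors:
  π_I·L_I = 0.32 × 0.00377782 = 0.0012089
  π_II·L_II = 0.68 × 0.265962 = 0.180854
Sum: 0.0012089 + 0.180854 = 0.182063
P(Population I | 2.3) = 0.0012089 / 0.182063 ≈ 0.0066

0.0066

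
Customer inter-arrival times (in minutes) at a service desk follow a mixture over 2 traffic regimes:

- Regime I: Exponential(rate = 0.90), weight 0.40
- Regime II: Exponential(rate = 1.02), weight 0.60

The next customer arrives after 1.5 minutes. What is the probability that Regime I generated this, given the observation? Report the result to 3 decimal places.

0.413

Posterior ∝ prior × likelihood, so P(k | x) ∝ w_k f_k(x); normalise over all components.
Exponential densities:
  L_I = 0.90·e^(−0.90·1.5) = 0.90·e^(−1.3500) = 0.233316
  L_II = 1.02·e^(−1.02·1.5) = 1.02·e^(−1.5300) = 0.220866
Multiply by the mixture weights:
  w_I·L_I = 0.40 × 0.233316 = 0.0933265
  w_II·L_II = 0.60 × 0.220866 = 0.13252
Marginal: 0.0933265 + 0.13252 = 0.225846
So the posterior for Regime I is 0.0933265 / 0.225846 ≈ 0.413.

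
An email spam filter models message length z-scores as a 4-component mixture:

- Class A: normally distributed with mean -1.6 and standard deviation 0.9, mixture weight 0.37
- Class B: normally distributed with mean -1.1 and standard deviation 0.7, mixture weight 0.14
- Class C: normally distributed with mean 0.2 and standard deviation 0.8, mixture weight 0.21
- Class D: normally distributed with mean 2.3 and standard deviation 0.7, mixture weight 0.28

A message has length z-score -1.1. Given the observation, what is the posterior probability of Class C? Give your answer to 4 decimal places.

0.1126

By Bayes' theorem, P(k | x) = w_k f_k(x) / Σ_j w_j f_j(x).
Component likelihoods at x = -1.1:
  p_A = 0.37988
  p_B = 0.569918
  p_C = 0.133173
  p_D = 4.29447e-06
Prior × likelihood for each component:
  w_A·p_A = 0.37 × 0.37988 = 0.140556
  w_B·p_B = 0.14 × 0.569918 = 0.0797885
  w_C·p_C = 0.21 × 0.133173 = 0.0279663
  w_D·p_D = 0.28 × 4.29447e-06 = 1.20245e-06
Sum: 0.140556 + 0.0797885 + 0.0279663 + 1.20245e-06 = 0.248312
Responsibility of Class C: 0.0279663 / 0.248312 ≈ 0.1126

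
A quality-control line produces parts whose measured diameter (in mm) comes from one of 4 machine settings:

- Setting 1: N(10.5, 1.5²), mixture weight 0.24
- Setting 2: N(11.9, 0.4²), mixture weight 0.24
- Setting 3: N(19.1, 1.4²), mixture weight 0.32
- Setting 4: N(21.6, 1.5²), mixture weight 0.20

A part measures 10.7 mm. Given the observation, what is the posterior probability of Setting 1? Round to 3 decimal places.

By Bayes' theorem, P(k | x) = w_k f_k(x) / Σ_j w_j f_j(x).
Normal densities:
  p_1 = 0.263608
  p_2 = 0.0110796
  p_3 = 4.33992e-09
  p_4 = 9.08823e-13
Unnormalised posteriors:
  w_1·p_1 = 0.24 × 0.263608 = 0.0632659
  w_2·p_2 = 0.24 × 0.0110796 = 0.00265911
  w_3·p_3 = 0.32 × 4.33992e-09 = 1.38877e-09
  w_4·p_4 = 0.20 × 9.08823e-13 = 1.81765e-13
Sum: 0.0632659 + 0.00265911 + 1.38877e-09 + 1.81765e-13 = 0.065925
Responsibility of Setting 1: 0.0632659 / 0.065925 ≈ 0.960

0.960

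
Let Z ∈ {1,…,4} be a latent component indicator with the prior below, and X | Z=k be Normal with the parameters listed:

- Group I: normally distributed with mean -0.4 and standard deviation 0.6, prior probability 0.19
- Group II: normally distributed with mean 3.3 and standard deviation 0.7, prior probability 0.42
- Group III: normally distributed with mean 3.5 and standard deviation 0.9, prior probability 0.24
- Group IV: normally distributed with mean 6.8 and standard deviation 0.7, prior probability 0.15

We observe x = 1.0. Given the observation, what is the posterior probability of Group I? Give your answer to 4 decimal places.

Apply Bayes' rule: the posterior for each component is proportional to its prior times its likelihood at x.
Normal densities:
  p_I = 0.0437031
  p_II = 0.00257934
  p_III = 0.00935726
  p_IV = 7.04676e-16
Prior × likelihood for each component:
  π_I·p_I = 0.19 × 0.0437031 = 0.0083036
  π_II·p_II = 0.42 × 0.00257934 = 0.00108332
  π_III·p_III = 0.24 × 0.00935726 = 0.00224574
  π_IV·p_IV = 0.15 × 7.04676e-16 = 1.05701e-16
Evidence: 0.0083036 + 0.00108332 + 0.00224574 + 1.05701e-16 = 0.0116327
So the posterior for Group I is 0.0083036 / 0.0116327 ≈ 0.7138.

0.7138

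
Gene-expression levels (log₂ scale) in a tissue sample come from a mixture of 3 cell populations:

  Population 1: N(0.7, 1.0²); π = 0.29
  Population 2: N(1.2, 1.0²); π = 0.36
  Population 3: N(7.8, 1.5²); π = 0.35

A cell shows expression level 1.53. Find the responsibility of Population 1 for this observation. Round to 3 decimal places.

P(component k | x) = π_k·f_k(x) / marginal(x), where marginal(x) = Σ_j π_j·f_j(x).
Normal densities:
  f_1 = (1/(1.0·√(2π)))·exp(−(1.53−0.7)²/(2·1.0²)) = 0.398942·exp(-0.34445) = 0.282694
  f_2 = (1/(1.0·√(2π)))·exp(−(1.53−1.2)²/(2·1.0²)) = 0.398942·exp(-0.05445) = 0.377801
  f_3 = (1/(1.5·√(2π)))·exp(−(1.53−7.8)²/(2·1.5²)) = 0.265962·exp(-8.73620) = 4.27302e-05
Multiply by the mixture weights:
  π_1·f_1 = 0.29 × 0.282694 = 0.0819814
  π_2·f_2 = 0.36 × 0.377801 = 0.136008
  π_3·f_3 = 0.35 × 4.27302e-05 = 1.49556e-05
Marginal: 0.0819814 + 0.136008 + 1.49556e-05 = 0.218005
P(Population 1 | data) ≈ 0.376

0.376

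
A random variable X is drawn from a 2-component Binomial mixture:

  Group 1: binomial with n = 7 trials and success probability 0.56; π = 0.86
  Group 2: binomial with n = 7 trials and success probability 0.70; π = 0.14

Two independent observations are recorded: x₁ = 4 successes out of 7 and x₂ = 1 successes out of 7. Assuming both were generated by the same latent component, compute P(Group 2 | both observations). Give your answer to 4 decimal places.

P(component k | x) = π_k·f_k(x) / marginal(x), where marginal(x) = Σ_j π_j·f_j(x).
Since both observations come from the same component, the likelihood for component k is f_k(x₁)·f_k(x₂).
  p_1 = [C(7,4)·0.56^4·0.44^3 = 35·0.098345·0.085184 = 0.29321] × [0.0284448] = 0.00834027
  p_2 = [C(7,4)·0.70^4·0.30^3 = 35·0.2401·0.027 = 0.226895] × [0.0035721] = 0.00081049
Multiply by the mixture weights:
  π_1·p_1 = 0.86 × 0.00834027 = 0.00717264
  π_2·p_2 = 0.14 × 0.00081049 = 0.000113469
Normaliser: 0.00717264 + 0.000113469 = 0.0072861
Responsibility of Group 2: 0.000113469 / 0.0072861 ≈ 0.0156

0.0156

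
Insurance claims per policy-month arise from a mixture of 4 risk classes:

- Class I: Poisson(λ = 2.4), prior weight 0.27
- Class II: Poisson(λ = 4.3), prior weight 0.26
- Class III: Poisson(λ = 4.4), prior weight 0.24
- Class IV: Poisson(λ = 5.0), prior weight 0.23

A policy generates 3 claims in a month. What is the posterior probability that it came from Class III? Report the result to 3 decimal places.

The responsibility of component k is π_k f_k(x) divided by Σ_j π_j f_j(x).
Component likelihoods at x = 3 claims:
  f_I = e^(−2.4)·2.4^3/3! = 0.209014
  f_II = e^(−4.3)·4.3^3/3! = 0.179799
  f_III = e^(−4.4)·4.4^3/3! = 0.174305
  f_IV = e^(−5.0)·5.0^3/3! = 0.140374
Weight by the priors:
  π_I·f_I = 0.27 × 0.209014 = 0.0564338
  π_II·f_II = 0.26 × 0.179799 = 0.0467478
  π_III·f_III = 0.24 × 0.174305 = 0.0418333
  π_IV·f_IV = 0.23 × 0.140374 = 0.032286
Evidence: 0.0564338 + 0.0467478 + 0.0418333 + 0.032286 = 0.177301
Responsibility of Class III: 0.0418333 / 0.177301 ≈ 0.236

0.236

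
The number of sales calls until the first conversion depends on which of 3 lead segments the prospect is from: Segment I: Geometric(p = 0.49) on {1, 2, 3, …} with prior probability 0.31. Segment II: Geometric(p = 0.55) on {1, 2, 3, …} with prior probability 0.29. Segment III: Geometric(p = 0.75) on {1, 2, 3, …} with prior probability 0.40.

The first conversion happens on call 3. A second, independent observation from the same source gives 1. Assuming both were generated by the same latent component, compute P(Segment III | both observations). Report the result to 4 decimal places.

By Bayes' theorem, P(k | x) = P(Z=k) f_k(x) / Σ_j P(Z=j) f_j(x).
Since both observations come from the same component, the likelihood for component k is f_k(x₁)·f_k(x₂).
  p_I = [0.127449] × [0.49] = 0.06245
  p_II = [0.111375] × [0.55] = 0.0612562
  p_III = [0.046875] × [0.75] = 0.0351562
Multiply by the mixture weights:
  P(Z=I)·p_I = 0.31 × 0.06245 = 0.0193595
  P(Z=II)·p_II = 0.29 × 0.0612562 = 0.0177643
  P(Z=III)·p_III = 0.40 × 0.0351562 = 0.0140625
Evidence: 0.0193595 + 0.0177643 + 0.0140625 = 0.0511863
P(Segment III | data) = 0.0140625 / 0.0511863 ≈ 0.2747

0.2747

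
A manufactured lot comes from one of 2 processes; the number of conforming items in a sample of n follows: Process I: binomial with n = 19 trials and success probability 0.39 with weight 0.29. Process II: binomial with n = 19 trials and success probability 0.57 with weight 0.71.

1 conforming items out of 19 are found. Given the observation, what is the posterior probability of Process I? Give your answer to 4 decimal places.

0.9934

The responsibility of component k is P(Z=k) f_k(x) divided by Σ_j P(Z=j) f_j(x).
Evaluate each component's likelihood at the observed value:
  L_I = C(19,1)·0.39^1·0.61^18 = 19·0.39·0.000136753 = 0.00101334
  L_II = C(19,1)·0.57^1·0.43^18 = 19·0.57·2.52599e-07 = 2.73565e-06
Weight by the priors:
  P(Z=I)·L_I = 0.29 × 0.00101334 = 0.000293869
  P(Z=II)·L_II = 0.71 × 2.73565e-06 = 1.94231e-06
Marginal: 0.000293869 + 1.94231e-06 = 0.000295811
So the posterior for Process I is 0.000293869 / 0.000295811 ≈ 0.9934.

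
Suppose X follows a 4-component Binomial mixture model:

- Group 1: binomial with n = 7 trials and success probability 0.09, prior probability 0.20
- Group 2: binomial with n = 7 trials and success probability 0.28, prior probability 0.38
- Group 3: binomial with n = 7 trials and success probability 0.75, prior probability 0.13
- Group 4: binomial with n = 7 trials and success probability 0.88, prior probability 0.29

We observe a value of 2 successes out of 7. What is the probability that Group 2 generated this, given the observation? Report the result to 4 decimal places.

Posterior ∝ prior × likelihood, so P(k | x) ∝ π_k f_k(x); normalise over all components.
Component likelihoods at x = 2 successes out of 7:
  p_1 = 0.106148
  p_2 = 0.318565
  p_3 = 0.0115356
  p_4 = 0.000404661
Weight by the priors:
  π_1·p_1 = 0.20 × 0.106148 = 0.0212296
  π_2·p_2 = 0.38 × 0.318565 = 0.121055
  π_3·p_3 = 0.13 × 0.0115356 = 0.00149963
  π_4·p_4 = 0.29 × 0.000404661 = 0.000117352
Evidence: 0.0212296 + 0.121055 + 0.00149963 + 0.000117352 = 0.143901
So the posterior for Group 2 is 0.121055 / 0.143901 ≈ 0.8412.

0.8412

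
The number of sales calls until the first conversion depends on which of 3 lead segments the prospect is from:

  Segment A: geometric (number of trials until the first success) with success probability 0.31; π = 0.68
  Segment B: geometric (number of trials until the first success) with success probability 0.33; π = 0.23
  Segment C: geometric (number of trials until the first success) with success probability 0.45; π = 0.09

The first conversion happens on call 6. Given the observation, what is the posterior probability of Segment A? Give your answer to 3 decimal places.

The responsibility of component k is π_k f_k(x) divided by Σ_j π_j f_j(x).
Evaluate each component's likelihood at the observed value:
  p_A = 0.31·(1−0.31)^5 = 0.31·0.156403 = 0.048485
  p_B = 0.33·(1−0.33)^5 = 0.33·0.135013 = 0.0445541
  p_C = 0.45·(1−0.45)^5 = 0.45·0.0503284 = 0.0226478
Weight by the priors:
  π_A·p_A = 0.68 × 0.048485 = 0.0329698
  π_B·p_B = 0.23 × 0.0445541 = 0.0102474
  π_C·p_C = 0.09 × 0.0226478 = 0.0020383
Marginal: 0.0329698 + 0.0102474 + 0.0020383 = 0.0452555
P(Segment A | data) = 0.0329698 / 0.0452555 ≈ 0.729

0.729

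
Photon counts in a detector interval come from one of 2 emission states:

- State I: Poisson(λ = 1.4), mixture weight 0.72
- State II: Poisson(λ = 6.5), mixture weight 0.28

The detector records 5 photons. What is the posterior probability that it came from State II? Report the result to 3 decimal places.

0.836

The responsibility of component k is P(Z=k) f_k(x) divided by Σ_j P(Z=j) f_j(x).
Component likelihoods at x = 5 photons:
  p_I = 0.0110521
  p_II = 0.145369
Prior × likelihood for each component:
  P(Z=I)·p_I = 0.72 × 0.0110521 = 0.00795755
  P(Z=II)·p_II = 0.28 × 0.145369 = 0.0407033
Marginal: 0.00795755 + 0.0407033 = 0.0486608
P(State II | the observation) = 0.0407033 / 0.0486608 ≈ 0.836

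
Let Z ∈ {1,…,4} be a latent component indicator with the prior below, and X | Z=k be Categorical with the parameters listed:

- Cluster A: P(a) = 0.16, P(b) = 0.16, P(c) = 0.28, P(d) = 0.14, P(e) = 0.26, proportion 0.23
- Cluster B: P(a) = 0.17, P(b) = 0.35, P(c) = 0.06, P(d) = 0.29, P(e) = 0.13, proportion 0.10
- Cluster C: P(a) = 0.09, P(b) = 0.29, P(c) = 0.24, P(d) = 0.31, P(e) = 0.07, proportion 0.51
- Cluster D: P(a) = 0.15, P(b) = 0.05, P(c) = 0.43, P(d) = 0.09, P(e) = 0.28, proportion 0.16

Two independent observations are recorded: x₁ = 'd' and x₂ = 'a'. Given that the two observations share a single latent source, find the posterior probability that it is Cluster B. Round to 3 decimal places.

By Bayes' theorem, P(k | x) = P(Z=k) f_k(x) / Σ_j P(Z=j) f_j(x).
Since both observations come from the same component, the likelihood for component k is f_k(x₁)·f_k(x₂).
  L_A = [0.14] × [0.16] = 0.0224
  L_B = [0.29] × [0.17] = 0.0493
  L_C = [0.31] × [0.09] = 0.0279
  L_D = [0.09] × [0.15] = 0.0135
Multiply by the mixture weights:
  P(Z=A)·L_A = 0.23 × 0.0224 = 0.005152
  P(Z=B)·L_B = 0.10 × 0.0493 = 0.00493
  P(Z=C)·L_C = 0.51 × 0.0279 = 0.014229
  P(Z=D)·L_D = 0.16 × 0.0135 = 0.00216
Sum: 0.005152 + 0.00493 + 0.014229 + 0.00216 = 0.026471
P(Cluster B | x₁,x₂) ≈ 0.186

0.186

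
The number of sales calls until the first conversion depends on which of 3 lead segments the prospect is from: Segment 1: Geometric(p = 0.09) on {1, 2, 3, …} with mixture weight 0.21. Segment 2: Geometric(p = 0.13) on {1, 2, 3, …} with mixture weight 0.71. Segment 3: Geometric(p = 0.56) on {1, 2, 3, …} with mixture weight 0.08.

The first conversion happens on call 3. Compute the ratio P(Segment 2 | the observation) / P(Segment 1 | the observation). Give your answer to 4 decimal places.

Since P(k|x) ∝ w_k f_k(x), the posterior odds are w_i f_i(x) / (w_j f_j(x)).
Geometric probabilities:
  L_1 = 0.074529
  L_2 = 0.098397
  L_3 = 0.108416
Odds = (0.71/0.21) × (0.098397/0.074529) = 3.38095 × 1.32025 ≈ 4.4637

4.4637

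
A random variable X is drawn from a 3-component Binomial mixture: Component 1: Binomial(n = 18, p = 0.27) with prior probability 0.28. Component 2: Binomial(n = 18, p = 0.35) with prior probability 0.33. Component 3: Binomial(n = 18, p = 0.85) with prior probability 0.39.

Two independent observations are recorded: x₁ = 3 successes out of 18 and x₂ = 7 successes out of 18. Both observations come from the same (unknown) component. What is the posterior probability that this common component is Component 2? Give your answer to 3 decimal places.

Apply Bayes' rule: the posterior for each component is proportional to its prior times its likelihood at x.
Since both observations come from the same component, the likelihood for component k is f_k(x₁)·f_k(x₂).
  f_1 = [C(18,3)·0.27^3·0.73^15 = 816·0.019683·0.00890929 = 0.143095] × [0.104437] = 0.0149443
  f_2 = [C(18,3)·0.35^3·0.65^15 = 816·0.042875·0.00156207 = 0.0546506] × [0.179175] = 0.00979203
  f_3 = [C(18,3)·0.85^3·0.15^15 = 816·0.614125·4.37894e-13 = 2.1944e-10] × [8.82452e-06] = 1.93645e-15
Multiply by the mixture weights:
  P(Z=1)·f_1 = 0.28 × 0.0149443 = 0.00418442
  P(Z=2)·f_2 = 0.33 × 0.00979203 = 0.00323137
  P(Z=3)·f_3 = 0.39 × 1.93645e-15 = 7.55217e-16
Normaliser: 0.00418442 + 0.00323137 + 7.55217e-16 = 0.00741579
P(Component 2 | data) ≈ 0.436

0.436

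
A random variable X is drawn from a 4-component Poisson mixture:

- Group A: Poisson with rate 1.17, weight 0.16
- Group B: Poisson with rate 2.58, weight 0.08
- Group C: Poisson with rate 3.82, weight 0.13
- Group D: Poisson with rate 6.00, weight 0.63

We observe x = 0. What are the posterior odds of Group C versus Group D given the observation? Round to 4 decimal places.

Only the two components matter; the odds are (P(Z=i) f_i(x)) / (P(Z=j) f_j(x)).
Evaluate each component's likelihood at the observed value:
  L_A = 0.310367
  L_B = 0.075774
  L_C = 0.0219278
  L_D = 0.00247875
Odds = (0.13/0.63) × (0.0219278/0.00247875) = 0.206349 × 8.84631 ≈ 1.8254

1.8254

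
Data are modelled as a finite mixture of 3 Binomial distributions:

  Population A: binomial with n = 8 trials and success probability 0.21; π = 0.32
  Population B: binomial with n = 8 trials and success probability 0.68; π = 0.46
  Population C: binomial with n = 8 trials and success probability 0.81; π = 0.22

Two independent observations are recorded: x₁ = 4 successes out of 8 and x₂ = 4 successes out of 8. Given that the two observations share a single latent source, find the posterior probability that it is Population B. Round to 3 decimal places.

Posterior ∝ prior × likelihood, so P(k | x) ∝ π_k f_k(x); normalise over all components.
Since both observations come from the same component, the likelihood for component k is f_k(x₁)·f_k(x₂).
  f_A = [C(8,4)·0.21^4·0.79^4 = 70·0.00194481·0.389501 = 0.0530254] × [0.0530254] = 0.00281169
  f_B = [C(8,4)·0.68^4·0.32^4 = 70·0.213814·0.0104858 = 0.15694] × [0.15694] = 0.0246302
  f_C = [C(8,4)·0.81^4·0.19^4 = 70·0.430467·0.00130321 = 0.0392692] × [0.0392692] = 0.00154207
Multiply by the mixture weights:
  π_A·f_A = 0.32 × 0.00281169 = 0.00089974
  π_B·f_B = 0.46 × 0.0246302 = 0.0113299
  π_C·f_C = 0.22 × 0.00154207 = 0.000339256
Normaliser: 0.00089974 + 0.0113299 + 0.000339256 = 0.0125689
So the posterior for Population B is 0.0113299 / 0.0125689 ≈ 0.901.

0.901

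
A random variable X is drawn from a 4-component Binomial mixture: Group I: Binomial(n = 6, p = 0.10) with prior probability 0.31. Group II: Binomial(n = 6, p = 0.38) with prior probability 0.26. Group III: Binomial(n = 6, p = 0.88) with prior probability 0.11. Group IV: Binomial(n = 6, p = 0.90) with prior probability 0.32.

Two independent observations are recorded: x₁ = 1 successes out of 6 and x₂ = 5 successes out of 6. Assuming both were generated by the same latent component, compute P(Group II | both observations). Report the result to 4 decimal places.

0.9892

By Bayes' theorem, P(k | x) = w_k f_k(x) / Σ_j w_j f_j(x).
Since both observations come from the same component, the likelihood for component k is f_k(x₁)·f_k(x₂).
  f_I = [0.354294] × [5.4e-05] = 1.91319e-05
  f_II = [0.208878] × [0.0294755] = 0.00615679
  f_III = [0.000131383] × [0.379967] = 4.99213e-05
  f_IV = [5.4e-05] × [0.354294] = 1.91319e-05
Prior × likelihood for each component:
  w_I·f_I = 0.31 × 1.91319e-05 = 5.93088e-06
  w_II·f_II = 0.26 × 0.00615679 = 0.00160076
  w_III·f_III = 0.11 × 4.99213e-05 = 5.49134e-06
  w_IV·f_IV = 0.32 × 1.91319e-05 = 6.1222e-06
Marginal: 5.93088e-06 + 0.00160076 + 5.49134e-06 + 6.1222e-06 = 0.00161831
Responsibility of Group II: 0.00160076 / 0.00161831 ≈ 0.9892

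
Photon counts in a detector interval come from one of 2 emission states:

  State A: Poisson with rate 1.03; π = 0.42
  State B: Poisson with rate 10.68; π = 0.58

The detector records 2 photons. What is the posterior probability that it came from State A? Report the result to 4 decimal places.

The responsibility of component k is π_k f_k(x) divided by Σ_j π_j f_j(x).
Evaluate each component's likelihood at the observed value:
  L_A = e^(−1.03)·1.03^2/2! = 0.189374
  L_B = e^(−10.68)·10.68^2/2! = 0.00131174
Unnormalised posteriors:
  π_A·L_A = 0.42 × 0.189374 = 0.0795372
  π_B·L_B = 0.58 × 0.00131174 = 0.000760809
Evidence: 0.0795372 + 0.000760809 = 0.080298
Responsibility of State A: 0.0795372 / 0.080298 ≈ 0.9905

0.9905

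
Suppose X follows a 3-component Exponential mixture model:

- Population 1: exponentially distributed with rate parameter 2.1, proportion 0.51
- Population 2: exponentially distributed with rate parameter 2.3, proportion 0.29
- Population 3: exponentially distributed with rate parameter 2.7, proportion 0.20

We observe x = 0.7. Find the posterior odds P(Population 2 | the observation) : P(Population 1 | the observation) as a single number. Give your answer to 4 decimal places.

0.5414

Posterior odds = (P(Z=i) f_i(x)) / (P(Z=j) f_j(x)); the normalising sum cancels.
Evaluate each component's likelihood at the observed value:
  f_1 = 0.482844
  f_2 = 0.459742
  f_3 = 0.407894
0.133325 / 0.24625 ≈ 0.5414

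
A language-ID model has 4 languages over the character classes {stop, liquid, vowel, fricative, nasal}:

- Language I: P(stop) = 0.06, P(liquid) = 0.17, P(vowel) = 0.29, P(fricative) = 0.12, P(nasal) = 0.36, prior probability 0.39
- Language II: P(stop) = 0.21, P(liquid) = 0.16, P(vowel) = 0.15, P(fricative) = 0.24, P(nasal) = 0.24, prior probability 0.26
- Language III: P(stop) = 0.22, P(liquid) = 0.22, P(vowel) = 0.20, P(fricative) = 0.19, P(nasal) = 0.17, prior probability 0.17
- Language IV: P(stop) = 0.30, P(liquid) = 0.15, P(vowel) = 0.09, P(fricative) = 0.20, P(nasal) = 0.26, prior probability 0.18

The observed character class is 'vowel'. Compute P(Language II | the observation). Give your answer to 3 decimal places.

0.193

By Bayes' theorem, P(k | x) = w_k f_k(x) / Σ_j w_j f_j(x).
Categorical probabilities:
  L_I = P(vowel | comp) = 0.29
  L_II = P(vowel | comp) = 0.15
  L_III = P(vowel | comp) = 0.20
  L_IV = P(vowel | comp) = 0.09
Unnormalised posteriors:
  w_I·L_I = 0.39 × 0.29 = 0.1131
  w_II·L_II = 0.26 × 0.15 = 0.039
  w_III·L_III = 0.17 × 0.2 = 0.034
  w_IV·L_IV = 0.18 × 0.09 = 0.0162
Evidence: 0.1131 + 0.039 + 0.034 + 0.0162 = 0.2023
So the posterior for Language II is 0.039 / 0.2023 ≈ 0.193.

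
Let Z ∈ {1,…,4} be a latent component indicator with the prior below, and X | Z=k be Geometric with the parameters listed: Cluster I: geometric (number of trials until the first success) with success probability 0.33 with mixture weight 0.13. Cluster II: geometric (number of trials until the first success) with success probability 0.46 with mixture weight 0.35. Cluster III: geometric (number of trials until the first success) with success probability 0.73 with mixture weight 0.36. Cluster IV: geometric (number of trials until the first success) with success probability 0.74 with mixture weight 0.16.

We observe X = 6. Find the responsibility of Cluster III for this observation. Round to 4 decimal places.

0.0275

Posterior ∝ prior × likelihood, so P(k | x) ∝ w_k f_k(x); normalise over all components.
Component likelihoods at x = 6:
  p_I = 0.33·(1−0.33)^5 = 0.33·0.135013 = 0.0445541
  p_II = 0.46·(1−0.46)^5 = 0.46·0.0459165 = 0.0211216
  p_III = 0.73·(1−0.73)^5 = 0.73·0.00143489 = 0.00104747
  p_IV = 0.74·(1−0.74)^5 = 0.74·0.00118814 = 0.000879222
Weight by the priors:
  w_I·p_I = 0.13 × 0.0445541 = 0.00579204
  w_II·p_II = 0.35 × 0.0211216 = 0.00739256
  w_III·p_III = 0.36 × 0.00104747 = 0.000377089
  w_IV·p_IV = 0.16 × 0.000879222 = 0.000140675
Evidence: 0.00579204 + 0.00739256 + 0.000377089 + 0.000140675 = 0.0137024
P(Cluster III | x) = 0.000377089 / 0.0137024 ≈ 0.0275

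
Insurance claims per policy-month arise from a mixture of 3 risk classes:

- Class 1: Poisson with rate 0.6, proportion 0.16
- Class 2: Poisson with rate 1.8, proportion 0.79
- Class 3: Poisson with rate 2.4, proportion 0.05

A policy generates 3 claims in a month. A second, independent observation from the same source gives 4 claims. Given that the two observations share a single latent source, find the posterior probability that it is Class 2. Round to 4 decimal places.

0.8743

By Bayes' theorem, P(k | x) = π_k f_k(x) / Σ_j π_j f_j(x).
Since both observations come from the same component, the likelihood for component k is f_k(x₁)·f_k(x₂).
  p_1 = [0.0197572] × [0.00296358] = 5.85522e-05
  p_2 = [0.160671] × [0.0723017] = 0.0116168
  p_3 = [0.209014] × [0.125408] = 0.0262122
Prior × likelihood for each component:
  π_1·p_1 = 0.16 × 5.85522e-05 = 9.36834e-06
  π_2·p_2 = 0.79 × 0.0116168 = 0.00917724
  π_3·p_3 = 0.05 × 0.0262122 = 0.00131061
Marginal: 9.36834e-06 + 0.00917724 + 0.00131061 = 0.0104972
Responsibility of Class 2: 0.00917724 / 0.0104972 ≈ 0.8743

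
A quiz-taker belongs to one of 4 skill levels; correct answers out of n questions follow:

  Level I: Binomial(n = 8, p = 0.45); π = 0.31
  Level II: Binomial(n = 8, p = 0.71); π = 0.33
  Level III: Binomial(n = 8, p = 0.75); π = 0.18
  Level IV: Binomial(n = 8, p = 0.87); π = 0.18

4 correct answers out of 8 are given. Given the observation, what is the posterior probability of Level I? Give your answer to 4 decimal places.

By Bayes' theorem, P(k | x) = π_k f_k(x) / Σ_j π_j f_j(x).
Evaluate each component's likelihood at the observed value:
  f_I = C(8,4)·0.45^4·0.55^4 = 70·0.0410063·0.0915063 = 0.262663
  f_II = C(8,4)·0.71^4·0.29^4 = 70·0.254117·0.00707281 = 0.125812
  f_III = C(8,4)·0.75^4·0.25^4 = 70·0.316406·0.00390625 = 0.0865173
  f_IV = C(8,4)·0.87^4·0.13^4 = 70·0.572898·0.00028561 = 0.0114538
Prior × likelihood for each component:
  π_I·f_I = 0.31 × 0.262663 = 0.0814255
  π_II·f_II = 0.33 × 0.125812 = 0.0415181
  π_III·f_III = 0.18 × 0.0865173 = 0.0155731
  π_IV·f_IV = 0.18 × 0.0114538 = 0.00206168
Sum: 0.0814255 + 0.0415181 + 0.0155731 + 0.00206168 = 0.140578
So the posterior for Level I is 0.0814255 / 0.140578 ≈ 0.5792.

0.5792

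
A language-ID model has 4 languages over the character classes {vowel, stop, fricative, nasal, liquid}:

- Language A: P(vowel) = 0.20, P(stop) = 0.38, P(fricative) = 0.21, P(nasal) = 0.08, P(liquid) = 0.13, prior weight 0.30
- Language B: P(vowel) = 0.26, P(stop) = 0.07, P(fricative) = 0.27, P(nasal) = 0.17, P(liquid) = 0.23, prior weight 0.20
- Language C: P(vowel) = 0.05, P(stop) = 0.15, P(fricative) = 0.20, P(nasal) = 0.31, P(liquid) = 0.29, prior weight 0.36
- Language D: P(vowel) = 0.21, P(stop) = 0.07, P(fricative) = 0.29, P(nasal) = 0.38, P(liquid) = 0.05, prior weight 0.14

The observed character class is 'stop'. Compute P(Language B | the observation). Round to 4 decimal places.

P(component k | x) = π_k·f_k(x) / marginal(x), where marginal(x) = Σ_j π_j·f_j(x).
Evaluate each component's likelihood at the observed value:
  p_A = P(stop | comp) = 0.38
  p_B = P(stop | comp) = 0.07
  p_C = P(stop | comp) = 0.15
  p_D = P(stop | comp) = 0.07
Unnormalised posteriors:
  π_A·p_A = 0.30 × 0.38 = 0.114
  π_B·p_B = 0.20 × 0.07 = 0.014
  π_C·p_C = 0.36 × 0.15 = 0.054
  π_D·p_D = 0.14 × 0.07 = 0.0098
Denominator: 0.114 + 0.014 + 0.054 + 0.0098 = 0.1918
So the posterior for Language B is 0.014 / 0.1918 ≈ 0.0730.

0.0730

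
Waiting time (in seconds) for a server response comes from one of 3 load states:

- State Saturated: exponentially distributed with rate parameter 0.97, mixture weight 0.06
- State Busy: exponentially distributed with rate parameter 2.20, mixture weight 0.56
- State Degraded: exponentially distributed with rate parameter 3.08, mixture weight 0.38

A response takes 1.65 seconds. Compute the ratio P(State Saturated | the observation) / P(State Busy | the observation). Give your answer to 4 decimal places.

The posterior odds equal the prior odds times the likelihood ratio: (π_i/π_j)·(f_i(x)/f_j(x)).
Exponential densities:
  f_Saturated = 0.97·e^(−0.97·1.65) = 0.97·e^(−1.6005) = 0.195742
  f_Busy = 2.20·e^(−2.20·1.65) = 2.20·e^(−3.6300) = 0.0583356
  f_Degraded = 3.08·e^(−3.08·1.65) = 3.08·e^(−5.0820) = 0.019119
0.0117445 / 0.0326679 ≈ 0.3595

0.3595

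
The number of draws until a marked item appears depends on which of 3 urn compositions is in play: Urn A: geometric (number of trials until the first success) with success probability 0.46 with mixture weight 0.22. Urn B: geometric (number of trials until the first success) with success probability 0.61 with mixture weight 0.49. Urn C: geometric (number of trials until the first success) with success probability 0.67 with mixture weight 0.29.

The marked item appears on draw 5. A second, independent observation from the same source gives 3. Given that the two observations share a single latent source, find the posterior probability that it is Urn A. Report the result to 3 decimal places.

The responsibility of component k is w_k f_k(x) divided by Σ_j w_j f_j(x).
Since both observations come from the same component, the likelihood for component k is f_k(x₁)·f_k(x₂).
  f_A = [0.46·(1−0.46)^4 = 0.46·0.0850306 = 0.0391141] × [0.134136] = 0.0052466
  f_B = [0.61·(1−0.61)^4 = 0.61·0.0231344 = 0.014112] × [0.092781] = 0.00130932
  f_C = [0.67·(1−0.67)^4 = 0.67·0.0118592 = 0.00794567] × [0.072963] = 0.00057974
Unnormalised posteriors:
  w_A·f_A = 0.22 × 0.0052466 = 0.00115425
  w_B·f_B = 0.49 × 0.00130932 = 0.000641569
  w_C·f_C = 0.29 × 0.00057974 = 0.000168125
Evidence: 0.00115425 + 0.000641569 + 0.000168125 = 0.00196395
So the posterior for Urn A is 0.00115425 / 0.00196395 ≈ 0.588.

0.588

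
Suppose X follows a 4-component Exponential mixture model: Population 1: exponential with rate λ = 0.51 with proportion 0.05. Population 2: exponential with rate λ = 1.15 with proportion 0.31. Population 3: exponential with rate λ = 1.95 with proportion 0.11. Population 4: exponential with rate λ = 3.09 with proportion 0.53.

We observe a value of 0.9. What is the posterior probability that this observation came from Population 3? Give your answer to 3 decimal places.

P(component k | x) = P(Z=k)·f_k(x) / marginal(x), where marginal(x) = Σ_j P(Z=j)·f_j(x).
Exponential densities:
  p_1 = 0.322277
  p_2 = 0.40851
  p_3 = 0.337169
  p_4 = 0.191507
Unnormalised posteriors:
  P(Z=1)·p_1 = 0.05 × 0.322277 = 0.0161138
  P(Z=2)·p_2 = 0.31 × 0.40851 = 0.126638
  P(Z=3)·p_3 = 0.11 × 0.337169 = 0.0370886
  P(Z=4)·p_4 = 0.53 × 0.191507 = 0.101499
Denominator: 0.0161138 + 0.126638 + 0.0370886 + 0.101499 = 0.28134
P(Population 3 | 0.9) = 0.0370886 / 0.28134 ≈ 0.132

0.132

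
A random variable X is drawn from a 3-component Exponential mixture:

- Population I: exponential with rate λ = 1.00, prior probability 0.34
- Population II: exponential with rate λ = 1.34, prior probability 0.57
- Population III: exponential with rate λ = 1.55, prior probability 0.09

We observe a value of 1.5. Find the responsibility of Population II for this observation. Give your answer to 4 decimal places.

Posterior ∝ prior × likelihood, so P(k | x) ∝ π_k f_k(x); normalise over all components.
Exponential densities:
  f_I = 0.22313
  f_II = 0.179545
  f_III = 0.151564
Unnormalised posteriors:
  π_I·f_I = 0.34 × 0.22313 = 0.0758643
  π_II·f_II = 0.57 × 0.179545 = 0.102341
  π_III·f_III = 0.09 × 0.151564 = 0.0136408
Marginal: 0.0758643 + 0.102341 + 0.0136408 = 0.191846
P(Population II | data) = 0.102341 / 0.191846 ≈ 0.5335

0.5335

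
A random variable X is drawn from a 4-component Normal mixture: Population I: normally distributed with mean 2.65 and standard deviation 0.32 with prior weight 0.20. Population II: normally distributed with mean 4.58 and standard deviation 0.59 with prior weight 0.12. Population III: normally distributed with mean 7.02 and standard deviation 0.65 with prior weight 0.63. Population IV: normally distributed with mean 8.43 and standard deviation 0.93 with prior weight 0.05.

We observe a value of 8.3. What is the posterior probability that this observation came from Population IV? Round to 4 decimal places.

0.2763

By Bayes' theorem, P(k | x) = π_k f_k(x) / Σ_j π_j f_j(x).
Component likelihoods at x = 8.3:
  p_I = 2.52111e-68
  p_II = 1.57604e-09
  p_III = 0.0882933
  p_IV = 0.4248
Multiply by the mixture weights:
  π_I·p_I = 0.20 × 2.52111e-68 = 5.04222e-69
  π_II·p_II = 0.12 × 1.57604e-09 = 1.89124e-10
  π_III·p_III = 0.63 × 0.0882933 = 0.0556248
  π_IV·p_IV = 0.05 × 0.4248 = 0.02124
Normaliser: 5.04222e-69 + 1.89124e-10 + 0.0556248 + 0.02124 = 0.0768648
So the posterior for Population IV is 0.02124 / 0.0768648 ≈ 0.2763.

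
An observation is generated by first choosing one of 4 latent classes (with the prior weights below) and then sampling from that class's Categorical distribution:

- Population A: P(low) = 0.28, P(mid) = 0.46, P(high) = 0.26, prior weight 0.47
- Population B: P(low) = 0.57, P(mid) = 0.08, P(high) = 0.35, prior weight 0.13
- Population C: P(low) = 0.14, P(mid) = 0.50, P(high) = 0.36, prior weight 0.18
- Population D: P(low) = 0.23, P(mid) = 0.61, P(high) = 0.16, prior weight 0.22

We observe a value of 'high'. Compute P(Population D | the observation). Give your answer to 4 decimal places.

Apply Bayes' rule: the posterior for each component is proportional to its prior times its likelihood at x.
Evaluate each component's likelihood at the observed value:
  L_A = 0.26
  L_B = 0.35
  L_C = 0.36
  L_D = 0.16
Weight by the priors:
  π_A·L_A = 0.47 × 0.26 = 0.1222
  π_B·L_B = 0.13 × 0.35 = 0.0455
  π_C·L_C = 0.18 × 0.36 = 0.0648
  π_D·L_D = 0.22 × 0.16 = 0.0352
Denominator: 0.1222 + 0.0455 + 0.0648 + 0.0352 = 0.2677
P(Population D | data) = 0.0352 / 0.2677 ≈ 0.1315

0.1315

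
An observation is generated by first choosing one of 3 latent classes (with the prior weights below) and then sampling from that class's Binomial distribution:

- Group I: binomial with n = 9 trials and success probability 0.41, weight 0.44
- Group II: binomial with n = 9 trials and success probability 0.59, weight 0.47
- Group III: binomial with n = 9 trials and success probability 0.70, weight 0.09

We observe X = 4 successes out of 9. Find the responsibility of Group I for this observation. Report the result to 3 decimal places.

Apply Bayes' rule: the posterior for each component is proportional to its prior times its likelihood at x.
Evaluate each component's likelihood at the observed value:
  f_I = 0.254546
  f_II = 0.176888
  f_III = 0.0735138
Prior × likelihood for each component:
  P(Z=I)·f_I = 0.44 × 0.254546 = 0.112
  P(Z=II)·f_II = 0.47 × 0.176888 = 0.0831373
  P(Z=III)·f_III = 0.09 × 0.0735138 = 0.00661624
Normaliser: 0.112 + 0.0831373 + 0.00661624 = 0.201754
Responsibility of Group I: 0.112 / 0.201754 ≈ 0.555

0.555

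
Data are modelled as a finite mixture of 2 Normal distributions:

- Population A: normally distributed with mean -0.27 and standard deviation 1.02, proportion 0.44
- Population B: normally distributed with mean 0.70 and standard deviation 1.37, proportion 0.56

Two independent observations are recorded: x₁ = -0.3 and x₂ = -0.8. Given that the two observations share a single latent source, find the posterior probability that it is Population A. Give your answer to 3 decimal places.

0.746

Posterior ∝ prior × likelihood, so P(k | x) ∝ π_k f_k(x); normalise over all components.
Since both observations come from the same component, the likelihood for component k is f_k(x₁)·f_k(x₂).
  L_A = [0.390951] × [0.341729] = 0.133599
  L_B = [0.223098] × [0.15991] = 0.0356756
Multiply by the mixture weights:
  π_A·L_A = 0.44 × 0.133599 = 0.0587836
  π_B·L_B = 0.56 × 0.0356756 = 0.0199783
Normaliser: 0.0587836 + 0.0199783 = 0.078762
Responsibility of Population A: 0.0587836 / 0.078762 ≈ 0.746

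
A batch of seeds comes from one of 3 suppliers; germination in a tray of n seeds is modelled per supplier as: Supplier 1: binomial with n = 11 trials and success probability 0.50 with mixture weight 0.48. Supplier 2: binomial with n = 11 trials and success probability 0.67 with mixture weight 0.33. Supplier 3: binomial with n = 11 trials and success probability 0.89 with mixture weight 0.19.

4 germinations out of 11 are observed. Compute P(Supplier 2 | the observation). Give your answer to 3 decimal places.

Apply Bayes' rule: the posterior for each component is proportional to its prior times its likelihood at x.
Binomial probabilities:
  L_1 = C(11,4)·0.50^4·0.50^7 = 330·0.0625·0.0078125 = 0.161133
  L_2 = C(11,4)·0.67^4·0.33^7 = 330·0.201511·0.000426184 = 0.0283407
  L_3 = C(11,4)·0.89^4·0.11^7 = 330·0.627422·1.94872e-07 = 4.03481e-05
Prior × likelihood for each component:
  w_1·L_1 = 0.48 × 0.161133 = 0.0773438
  w_2·L_2 = 0.33 × 0.0283407 = 0.00935243
  w_3·L_3 = 0.19 × 4.03481e-05 = 7.66613e-06
Evidence: 0.0773438 + 0.00935243 + 7.66613e-06 = 0.0867039
Responsibility of Supplier 2: 0.00935243 / 0.0867039 ≈ 0.108

0.108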